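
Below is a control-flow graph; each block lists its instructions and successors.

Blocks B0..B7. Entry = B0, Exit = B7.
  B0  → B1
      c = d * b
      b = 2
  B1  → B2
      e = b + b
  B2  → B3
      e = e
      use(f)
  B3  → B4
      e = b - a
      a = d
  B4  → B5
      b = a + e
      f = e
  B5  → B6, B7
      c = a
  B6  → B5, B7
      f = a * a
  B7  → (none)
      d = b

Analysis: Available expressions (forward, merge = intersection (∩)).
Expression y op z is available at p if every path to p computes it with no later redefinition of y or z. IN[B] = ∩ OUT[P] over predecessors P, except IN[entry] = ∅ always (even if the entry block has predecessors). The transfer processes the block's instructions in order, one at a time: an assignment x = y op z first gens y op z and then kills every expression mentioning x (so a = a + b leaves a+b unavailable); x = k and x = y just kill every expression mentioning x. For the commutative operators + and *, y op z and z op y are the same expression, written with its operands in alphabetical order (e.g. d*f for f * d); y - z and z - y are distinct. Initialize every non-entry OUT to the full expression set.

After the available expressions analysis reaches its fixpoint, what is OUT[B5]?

Per-block solution:
  B0:  IN={}  OUT={}
  B1:  IN={}  OUT={b+b}
  B2:  IN={b+b}  OUT={b+b}
  B3:  IN={b+b}  OUT={b+b}
  B4:  IN={b+b}  OUT={a+e}
  B5:  IN={a+e}  OUT={a+e}
  B6:  IN={a+e}  OUT={a*a, a+e}
  B7:  IN={a+e}  OUT={a+e}

Merge at B5: IN[B5] = OUT[B4] ∩ OUT[B6] = {a+e}
Applying B5's transfer function to that IN value gives OUT[B5] (row B5 above).

Answer: {a+e}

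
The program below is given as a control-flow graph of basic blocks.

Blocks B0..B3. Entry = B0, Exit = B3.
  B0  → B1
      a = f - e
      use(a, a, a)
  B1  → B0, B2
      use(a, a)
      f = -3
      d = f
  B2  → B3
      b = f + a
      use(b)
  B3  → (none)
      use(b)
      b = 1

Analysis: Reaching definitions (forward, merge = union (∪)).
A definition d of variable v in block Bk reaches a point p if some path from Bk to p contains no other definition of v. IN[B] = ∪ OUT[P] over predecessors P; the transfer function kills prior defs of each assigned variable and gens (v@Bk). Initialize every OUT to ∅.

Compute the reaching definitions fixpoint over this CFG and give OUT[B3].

Answer: {a@B0, b@B3, d@B1, f@B1}

Derivation:
Per-block solution:
  B0: | IN={a@B0, d@B1, f@B1} | OUT={a@B0, d@B1, f@B1}
  B1: | IN={a@B0, d@B1, f@B1} | OUT={a@B0, d@B1, f@B1}
  B2: | IN={a@B0, d@B1, f@B1} | OUT={a@B0, b@B2, d@B1, f@B1}
  B3: | IN={a@B0, b@B2, d@B1, f@B1} | OUT={a@B0, b@B3, d@B1, f@B1}

Merge at B3: IN[B3] = OUT[B2] = {a@B0, b@B2, d@B1, f@B1}
Applying B3's transfer function to that IN value gives OUT[B3] (row B3 above).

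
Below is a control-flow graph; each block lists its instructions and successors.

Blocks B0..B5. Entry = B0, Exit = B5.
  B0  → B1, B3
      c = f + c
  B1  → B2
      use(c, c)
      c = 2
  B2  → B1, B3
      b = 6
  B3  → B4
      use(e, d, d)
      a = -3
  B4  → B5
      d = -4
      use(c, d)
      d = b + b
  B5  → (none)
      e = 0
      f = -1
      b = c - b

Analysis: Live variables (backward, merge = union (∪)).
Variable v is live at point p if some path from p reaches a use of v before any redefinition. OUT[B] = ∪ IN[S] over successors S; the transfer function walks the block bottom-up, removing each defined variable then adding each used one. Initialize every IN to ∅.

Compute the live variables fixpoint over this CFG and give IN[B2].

Per-block solution:
  B0: | IN={b, c, d, e, f} | OUT={b, c, d, e}
  B1: | IN={c, d, e} | OUT={c, d, e}
  B2: | IN={c, d, e} | OUT={b, c, d, e}
  B3: | IN={b, c, d, e} | OUT={b, c}
  B4: | IN={b, c} | OUT={b, c}
  B5: | IN={b, c} | OUT={}

Merge at B2: OUT[B2] = IN[B1] ⊔ IN[B3] = {b, c, d, e}
Applying B2's transfer function to that OUT value gives IN[B2] (row B2 above).

Answer: {c, d, e}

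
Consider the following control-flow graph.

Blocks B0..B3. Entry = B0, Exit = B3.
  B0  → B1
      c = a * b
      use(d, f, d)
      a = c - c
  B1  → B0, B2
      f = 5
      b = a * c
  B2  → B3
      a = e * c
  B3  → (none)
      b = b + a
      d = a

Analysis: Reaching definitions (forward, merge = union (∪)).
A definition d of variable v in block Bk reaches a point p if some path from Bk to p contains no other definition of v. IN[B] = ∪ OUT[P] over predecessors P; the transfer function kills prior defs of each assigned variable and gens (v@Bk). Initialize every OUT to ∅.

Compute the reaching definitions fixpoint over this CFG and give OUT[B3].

Converged values:
  B0: | IN={a@B0, b@B1, c@B0, f@B1} | OUT={a@B0, b@B1, c@B0, f@B1}
  B1: | IN={a@B0, b@B1, c@B0, f@B1} | OUT={a@B0, b@B1, c@B0, f@B1}
  B2: | IN={a@B0, b@B1, c@B0, f@B1} | OUT={a@B2, b@B1, c@B0, f@B1}
  B3: | IN={a@B2, b@B1, c@B0, f@B1} | OUT={a@B2, b@B3, c@B0, d@B3, f@B1}

Merge at B3: IN[B3] = OUT[B2] = {a@B2, b@B1, c@B0, f@B1}
Applying B3's transfer function to that IN value gives OUT[B3] (row B3 above).

Answer: {a@B2, b@B3, c@B0, d@B3, f@B1}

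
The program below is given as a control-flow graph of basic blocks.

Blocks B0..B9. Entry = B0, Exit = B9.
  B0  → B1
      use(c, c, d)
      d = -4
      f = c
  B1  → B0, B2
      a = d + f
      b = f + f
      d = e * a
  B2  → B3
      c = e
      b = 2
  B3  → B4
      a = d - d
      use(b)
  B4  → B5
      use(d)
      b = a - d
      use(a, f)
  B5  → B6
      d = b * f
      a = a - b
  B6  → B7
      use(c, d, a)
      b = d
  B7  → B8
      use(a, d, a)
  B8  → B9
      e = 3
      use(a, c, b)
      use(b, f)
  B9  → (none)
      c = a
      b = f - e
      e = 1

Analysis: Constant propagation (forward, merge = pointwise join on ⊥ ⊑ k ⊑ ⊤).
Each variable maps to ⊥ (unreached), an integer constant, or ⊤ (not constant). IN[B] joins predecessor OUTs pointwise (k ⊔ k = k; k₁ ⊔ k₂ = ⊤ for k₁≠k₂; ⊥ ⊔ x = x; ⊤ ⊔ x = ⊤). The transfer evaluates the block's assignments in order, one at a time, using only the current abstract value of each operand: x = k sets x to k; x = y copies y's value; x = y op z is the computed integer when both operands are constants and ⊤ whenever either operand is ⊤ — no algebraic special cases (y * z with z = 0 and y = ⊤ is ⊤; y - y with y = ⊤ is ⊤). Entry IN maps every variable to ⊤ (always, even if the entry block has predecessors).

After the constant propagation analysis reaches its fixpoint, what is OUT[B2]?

Converged values:
  B0:  IN=(all ⊤)  OUT={d:-4; rest ⊤}
  B1:  IN={d:-4; rest ⊤}  OUT=(all ⊤)
  B2:  IN=(all ⊤)  OUT={b:2; rest ⊤}
  B3:  IN={b:2; rest ⊤}  OUT={b:2; rest ⊤}
  B4:  IN={b:2; rest ⊤}  OUT=(all ⊤)
  B5:  IN=(all ⊤)  OUT=(all ⊤)
  B6:  IN=(all ⊤)  OUT=(all ⊤)
  B7:  IN=(all ⊤)  OUT=(all ⊤)
  B8:  IN=(all ⊤)  OUT={e:3; rest ⊤}
  B9:  IN={e:3; rest ⊤}  OUT={e:1; rest ⊤}

Merge at B2: IN[B2] = OUT[B1] = {a: ⊤, b: ⊤, c: ⊤, d: ⊤, e: ⊤, f: ⊤}
Applying B2's transfer function to that IN value gives OUT[B2] (row B2 above).

Answer: {a: ⊤, b: 2, c: ⊤, d: ⊤, e: ⊤, f: ⊤}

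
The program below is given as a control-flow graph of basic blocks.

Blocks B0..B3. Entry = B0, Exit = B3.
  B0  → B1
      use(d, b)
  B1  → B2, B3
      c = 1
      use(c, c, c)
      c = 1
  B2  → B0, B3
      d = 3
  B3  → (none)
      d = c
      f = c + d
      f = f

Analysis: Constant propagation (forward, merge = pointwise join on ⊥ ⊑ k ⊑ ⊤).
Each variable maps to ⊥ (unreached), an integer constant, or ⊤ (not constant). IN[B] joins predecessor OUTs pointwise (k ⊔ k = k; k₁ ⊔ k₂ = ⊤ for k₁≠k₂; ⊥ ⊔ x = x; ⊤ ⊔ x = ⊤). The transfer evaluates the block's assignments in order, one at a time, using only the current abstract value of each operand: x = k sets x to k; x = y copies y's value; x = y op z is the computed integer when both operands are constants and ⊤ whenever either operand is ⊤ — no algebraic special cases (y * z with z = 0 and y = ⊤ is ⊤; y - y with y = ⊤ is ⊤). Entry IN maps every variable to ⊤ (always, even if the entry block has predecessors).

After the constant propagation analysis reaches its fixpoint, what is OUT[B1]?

Converged values:
  B0:   IN=(all ⊤)   OUT=(all ⊤)
  B1:   IN=(all ⊤)   OUT={c:1; rest ⊤}
  B2:   IN={c:1; rest ⊤}   OUT={c:1, d:3; rest ⊤}
  B3:   IN={c:1; rest ⊤}   OUT={c:1, d:1, f:2; rest ⊤}

Merge at B1: IN[B1] = OUT[B0] = {a: ⊤, b: ⊤, c: ⊤, d: ⊤, e: ⊤, f: ⊤}
Applying B1's transfer function to that IN value gives OUT[B1] (row B1 above).

Answer: {a: ⊤, b: ⊤, c: 1, d: ⊤, e: ⊤, f: ⊤}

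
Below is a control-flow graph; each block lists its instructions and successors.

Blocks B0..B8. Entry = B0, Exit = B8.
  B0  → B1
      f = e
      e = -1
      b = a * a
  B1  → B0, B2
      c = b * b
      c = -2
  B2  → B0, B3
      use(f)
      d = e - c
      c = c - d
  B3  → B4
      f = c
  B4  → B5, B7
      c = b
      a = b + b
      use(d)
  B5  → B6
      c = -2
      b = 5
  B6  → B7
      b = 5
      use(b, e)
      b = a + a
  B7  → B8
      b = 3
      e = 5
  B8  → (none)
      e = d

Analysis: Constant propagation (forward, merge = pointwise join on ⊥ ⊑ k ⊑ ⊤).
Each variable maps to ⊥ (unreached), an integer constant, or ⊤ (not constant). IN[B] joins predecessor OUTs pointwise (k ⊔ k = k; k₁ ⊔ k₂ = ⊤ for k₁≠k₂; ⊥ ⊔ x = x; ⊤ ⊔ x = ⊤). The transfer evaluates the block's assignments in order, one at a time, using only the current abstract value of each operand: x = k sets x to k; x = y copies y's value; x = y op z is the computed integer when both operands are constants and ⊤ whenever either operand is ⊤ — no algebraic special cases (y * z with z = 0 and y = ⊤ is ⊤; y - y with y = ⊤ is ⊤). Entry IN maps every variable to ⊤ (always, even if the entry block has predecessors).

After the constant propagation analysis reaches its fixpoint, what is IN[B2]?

Answer: {a: ⊤, b: ⊤, c: -2, d: ⊤, e: -1, f: ⊤}

Trace:
Converged values:
  B0: | IN=(all ⊤) | OUT={e:-1; rest ⊤}
  B1: | IN={e:-1; rest ⊤} | OUT={c:-2, e:-1; rest ⊤}
  B2: | IN={c:-2, e:-1; rest ⊤} | OUT={c:-3, d:1, e:-1; rest ⊤}
  B3: | IN={c:-3, d:1, e:-1; rest ⊤} | OUT={c:-3, d:1, e:-1, f:-3; rest ⊤}
  B4: | IN={c:-3, d:1, e:-1, f:-3; rest ⊤} | OUT={d:1, e:-1, f:-3; rest ⊤}
  B5: | IN={d:1, e:-1, f:-3; rest ⊤} | OUT={b:5, c:-2, d:1, e:-1, f:-3; rest ⊤}
  B6: | IN={b:5, c:-2, d:1, e:-1, f:-3; rest ⊤} | OUT={c:-2, d:1, e:-1, f:-3; rest ⊤}
  B7: | IN={d:1, e:-1, f:-3; rest ⊤} | OUT={b:3, d:1, e:5, f:-3; rest ⊤}
  B8: | IN={b:3, d:1, e:5, f:-3; rest ⊤} | OUT={b:3, d:1, e:1, f:-3; rest ⊤}

Merge at B2: IN[B2] = OUT[B1] = {a: ⊤, b: ⊤, c: -2, d: ⊤, e: -1, f: ⊤}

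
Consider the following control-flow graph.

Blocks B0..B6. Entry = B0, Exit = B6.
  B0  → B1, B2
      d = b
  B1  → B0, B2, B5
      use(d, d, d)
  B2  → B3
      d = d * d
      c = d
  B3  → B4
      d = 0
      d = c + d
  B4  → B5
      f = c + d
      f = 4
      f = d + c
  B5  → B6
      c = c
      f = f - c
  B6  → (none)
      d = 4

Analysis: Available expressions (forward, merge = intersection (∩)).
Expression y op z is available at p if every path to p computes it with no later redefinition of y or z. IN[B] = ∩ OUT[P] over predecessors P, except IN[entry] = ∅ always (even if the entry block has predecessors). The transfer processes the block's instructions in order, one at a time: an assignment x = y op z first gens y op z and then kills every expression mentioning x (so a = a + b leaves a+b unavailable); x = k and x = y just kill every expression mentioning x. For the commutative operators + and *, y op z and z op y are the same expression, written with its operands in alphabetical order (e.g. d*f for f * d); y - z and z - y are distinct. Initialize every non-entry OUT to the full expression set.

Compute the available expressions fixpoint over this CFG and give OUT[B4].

Fixpoint table:
  B0:   IN={}   OUT={}
  B1:   IN={}   OUT={}
  B2:   IN={}   OUT={}
  B3:   IN={}   OUT={}
  B4:   IN={}   OUT={c+d}
  B5:   IN={}   OUT={}
  B6:   IN={}   OUT={}

Merge at B4: IN[B4] = OUT[B3] = {}
Applying B4's transfer function to that IN value gives OUT[B4] (row B4 above).

Answer: {c+d}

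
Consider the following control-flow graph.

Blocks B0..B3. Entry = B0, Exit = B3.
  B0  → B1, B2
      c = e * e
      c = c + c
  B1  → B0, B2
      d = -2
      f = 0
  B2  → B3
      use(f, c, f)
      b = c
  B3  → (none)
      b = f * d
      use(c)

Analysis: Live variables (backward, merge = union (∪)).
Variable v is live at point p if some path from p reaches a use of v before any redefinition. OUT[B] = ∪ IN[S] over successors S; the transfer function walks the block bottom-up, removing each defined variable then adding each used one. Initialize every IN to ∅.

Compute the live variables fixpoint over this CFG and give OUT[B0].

Answer: {c, d, e, f}

Working:
Converged values:
  B0:   IN={d, e, f}   OUT={c, d, e, f}
  B1:   IN={c, e}   OUT={c, d, e, f}
  B2:   IN={c, d, f}   OUT={c, d, f}
  B3:   IN={c, d, f}   OUT={}

Merge at B0: OUT[B0] = IN[B1] ⊔ IN[B2] = {c, d, e, f}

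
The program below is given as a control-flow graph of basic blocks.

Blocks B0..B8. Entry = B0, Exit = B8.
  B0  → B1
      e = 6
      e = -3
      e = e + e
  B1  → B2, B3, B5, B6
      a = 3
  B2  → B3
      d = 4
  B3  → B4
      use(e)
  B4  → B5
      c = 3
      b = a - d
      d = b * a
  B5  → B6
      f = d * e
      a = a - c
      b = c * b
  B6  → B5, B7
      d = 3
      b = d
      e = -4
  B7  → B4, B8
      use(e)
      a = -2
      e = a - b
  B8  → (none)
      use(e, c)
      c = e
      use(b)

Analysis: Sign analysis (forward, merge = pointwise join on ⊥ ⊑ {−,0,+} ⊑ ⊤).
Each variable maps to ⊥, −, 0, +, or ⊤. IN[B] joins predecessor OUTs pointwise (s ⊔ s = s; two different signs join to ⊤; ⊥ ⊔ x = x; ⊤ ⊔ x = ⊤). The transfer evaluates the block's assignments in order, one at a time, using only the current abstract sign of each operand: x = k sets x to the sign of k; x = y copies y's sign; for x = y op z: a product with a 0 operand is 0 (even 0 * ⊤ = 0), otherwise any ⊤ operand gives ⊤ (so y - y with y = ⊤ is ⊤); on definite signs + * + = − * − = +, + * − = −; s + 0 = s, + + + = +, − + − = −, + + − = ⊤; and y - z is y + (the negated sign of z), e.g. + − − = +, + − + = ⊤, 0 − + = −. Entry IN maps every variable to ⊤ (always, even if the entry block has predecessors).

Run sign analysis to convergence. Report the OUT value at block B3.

Answer: {a: +, b: ⊤, c: ⊤, d: ⊤, e: -, f: ⊤}

Trace:
Fixpoint table:
  B0:  IN=(all ⊤)  OUT={e:-; rest ⊤}
  B1:  IN={e:-; rest ⊤}  OUT={a:+, e:-; rest ⊤}
  B2:  IN={a:+, e:-; rest ⊤}  OUT={a:+, d:+, e:-; rest ⊤}
  B3:  IN={a:+, e:-; rest ⊤}  OUT={a:+, e:-; rest ⊤}
  B4:  IN={e:-; rest ⊤}  OUT={c:+, e:-; rest ⊤}
  B5:  IN={e:-; rest ⊤}  OUT={e:-; rest ⊤}
  B6:  IN={e:-; rest ⊤}  OUT={b:+, d:+, e:-; rest ⊤}
  B7:  IN={b:+, d:+, e:-; rest ⊤}  OUT={a:-, b:+, d:+, e:-; rest ⊤}
  B8:  IN={a:-, b:+, d:+, e:-; rest ⊤}  OUT={a:-, b:+, c:-, d:+, e:-; rest ⊤}

Merge at B3: IN[B3] = OUT[B1] ⊔ OUT[B2] = {a: +, b: ⊤, c: ⊤, d: ⊤, e: -, f: ⊤}
Applying B3's transfer function to that IN value gives OUT[B3] (row B3 above).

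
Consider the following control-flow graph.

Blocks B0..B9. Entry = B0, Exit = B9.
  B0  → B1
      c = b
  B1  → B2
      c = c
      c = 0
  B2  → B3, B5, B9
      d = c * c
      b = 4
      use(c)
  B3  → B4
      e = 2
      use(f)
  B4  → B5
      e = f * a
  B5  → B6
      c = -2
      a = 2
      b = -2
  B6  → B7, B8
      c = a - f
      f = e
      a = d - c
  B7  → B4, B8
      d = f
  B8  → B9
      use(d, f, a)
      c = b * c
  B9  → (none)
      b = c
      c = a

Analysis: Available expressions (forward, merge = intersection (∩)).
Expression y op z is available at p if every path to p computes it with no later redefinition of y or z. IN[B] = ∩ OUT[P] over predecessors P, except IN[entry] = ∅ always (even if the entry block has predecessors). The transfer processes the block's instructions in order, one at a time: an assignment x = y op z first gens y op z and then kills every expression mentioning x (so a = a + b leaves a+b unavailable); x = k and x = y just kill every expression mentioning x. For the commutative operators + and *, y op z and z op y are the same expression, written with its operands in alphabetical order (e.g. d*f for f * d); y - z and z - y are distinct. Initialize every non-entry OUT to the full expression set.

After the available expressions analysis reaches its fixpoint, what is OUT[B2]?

Answer: {c*c}

Trace:
Fixpoint table:
  B0:  IN={}  OUT={}
  B1:  IN={}  OUT={}
  B2:  IN={}  OUT={c*c}
  B3:  IN={c*c}  OUT={c*c}
  B4:  IN={}  OUT={a*f}
  B5:  IN={}  OUT={}
  B6:  IN={}  OUT={d-c}
  B7:  IN={d-c}  OUT={}
  B8:  IN={}  OUT={}
  B9:  IN={}  OUT={}

Merge at B2: IN[B2] = OUT[B1] = {}
Applying B2's transfer function to that IN value gives OUT[B2] (row B2 above).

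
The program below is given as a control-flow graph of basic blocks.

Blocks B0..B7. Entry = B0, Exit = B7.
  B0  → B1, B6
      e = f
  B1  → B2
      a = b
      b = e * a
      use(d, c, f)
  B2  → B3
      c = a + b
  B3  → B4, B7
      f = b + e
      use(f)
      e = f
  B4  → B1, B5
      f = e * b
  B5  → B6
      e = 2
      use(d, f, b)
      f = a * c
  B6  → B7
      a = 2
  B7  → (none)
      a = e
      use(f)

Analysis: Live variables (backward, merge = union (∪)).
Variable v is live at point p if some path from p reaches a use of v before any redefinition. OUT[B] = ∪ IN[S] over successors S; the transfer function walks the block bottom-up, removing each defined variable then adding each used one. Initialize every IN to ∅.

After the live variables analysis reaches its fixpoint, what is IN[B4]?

Converged values:
  B0: | IN={b, c, d, f} | OUT={b, c, d, e, f}
  B1: | IN={b, c, d, e, f} | OUT={a, b, d, e}
  B2: | IN={a, b, d, e} | OUT={a, b, c, d, e}
  B3: | IN={a, b, c, d, e} | OUT={a, b, c, d, e, f}
  B4: | IN={a, b, c, d, e} | OUT={a, b, c, d, e, f}
  B5: | IN={a, b, c, d, f} | OUT={e, f}
  B6: | IN={e, f} | OUT={e, f}
  B7: | IN={e, f} | OUT={}

Merge at B4: OUT[B4] = IN[B1] ⊔ IN[B5] = {a, b, c, d, e, f}
Applying B4's transfer function to that OUT value gives IN[B4] (row B4 above).

Answer: {a, b, c, d, e}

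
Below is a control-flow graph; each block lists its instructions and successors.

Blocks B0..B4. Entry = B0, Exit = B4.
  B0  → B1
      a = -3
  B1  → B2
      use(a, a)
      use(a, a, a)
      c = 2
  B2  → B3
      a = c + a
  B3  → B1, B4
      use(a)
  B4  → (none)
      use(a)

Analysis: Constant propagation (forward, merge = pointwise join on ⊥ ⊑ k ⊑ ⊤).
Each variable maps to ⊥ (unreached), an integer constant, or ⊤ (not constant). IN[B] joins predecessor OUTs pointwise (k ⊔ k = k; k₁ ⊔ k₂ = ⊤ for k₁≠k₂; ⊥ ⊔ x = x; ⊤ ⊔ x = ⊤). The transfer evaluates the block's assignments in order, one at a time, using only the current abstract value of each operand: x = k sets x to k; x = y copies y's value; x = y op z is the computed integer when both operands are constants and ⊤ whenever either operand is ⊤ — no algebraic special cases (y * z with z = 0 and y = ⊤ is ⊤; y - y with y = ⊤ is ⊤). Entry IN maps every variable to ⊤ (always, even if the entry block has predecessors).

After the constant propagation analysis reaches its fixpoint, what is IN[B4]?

Answer: {a: ⊤, b: ⊤, c: 2, d: ⊤, e: ⊤, f: ⊤}

Trace:
Per-block solution:
  B0: | IN=(all ⊤) | OUT={a:-3; rest ⊤}
  B1: | IN=(all ⊤) | OUT={c:2; rest ⊤}
  B2: | IN={c:2; rest ⊤} | OUT={c:2; rest ⊤}
  B3: | IN={c:2; rest ⊤} | OUT={c:2; rest ⊤}
  B4: | IN={c:2; rest ⊤} | OUT={c:2; rest ⊤}

Merge at B4: IN[B4] = OUT[B3] = {a: ⊤, b: ⊤, c: 2, d: ⊤, e: ⊤, f: ⊤}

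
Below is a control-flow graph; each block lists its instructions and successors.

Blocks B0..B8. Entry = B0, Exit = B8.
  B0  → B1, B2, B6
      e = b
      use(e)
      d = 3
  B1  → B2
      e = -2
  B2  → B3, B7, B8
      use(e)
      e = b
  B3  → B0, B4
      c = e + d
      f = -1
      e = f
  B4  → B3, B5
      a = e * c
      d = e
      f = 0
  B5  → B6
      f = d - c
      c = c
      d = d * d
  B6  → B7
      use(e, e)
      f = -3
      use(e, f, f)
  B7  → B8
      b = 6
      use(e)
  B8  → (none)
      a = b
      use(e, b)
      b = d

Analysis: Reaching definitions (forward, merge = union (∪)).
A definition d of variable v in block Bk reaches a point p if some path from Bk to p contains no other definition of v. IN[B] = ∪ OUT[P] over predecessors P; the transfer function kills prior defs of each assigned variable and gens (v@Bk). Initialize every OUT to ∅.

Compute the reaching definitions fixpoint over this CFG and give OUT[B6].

Answer: {a@B4, c@B3, c@B5, d@B0, d@B5, e@B0, e@B3, f@B6}

Working:
Fixpoint table:
  B0:  IN={a@B4, c@B3, d@B0, d@B4, e@B3, f@B3}  OUT={a@B4, c@B3, d@B0, e@B0, f@B3}
  B1:  IN={a@B4, c@B3, d@B0, e@B0, f@B3}  OUT={a@B4, c@B3, d@B0, e@B1, f@B3}
  B2:  IN={a@B4, c@B3, d@B0, e@B0, e@B1, f@B3}  OUT={a@B4, c@B3, d@B0, e@B2, f@B3}
  B3:  IN={a@B4, c@B3, d@B0, d@B4, e@B2, e@B3, f@B3, f@B4}  OUT={a@B4, c@B3, d@B0, d@B4, e@B3, f@B3}
  B4:  IN={a@B4, c@B3, d@B0, d@B4, e@B3, f@B3}  OUT={a@B4, c@B3, d@B4, e@B3, f@B4}
  B5:  IN={a@B4, c@B3, d@B4, e@B3, f@B4}  OUT={a@B4, c@B5, d@B5, e@B3, f@B5}
  B6:  IN={a@B4, c@B3, c@B5, d@B0, d@B5, e@B0, e@B3, f@B3, f@B5}  OUT={a@B4, c@B3, c@B5, d@B0, d@B5, e@B0, e@B3, f@B6}
  B7:  IN={a@B4, c@B3, c@B5, d@B0, d@B5, e@B0, e@B2, e@B3, f@B3, f@B6}  OUT={a@B4, b@B7, c@B3, c@B5, d@B0, d@B5, e@B0, e@B2, e@B3, f@B3, f@B6}
  B8:  IN={a@B4, b@B7, c@B3, c@B5, d@B0, d@B5, e@B0, e@B2, e@B3, f@B3, f@B6}  OUT={a@B8, b@B8, c@B3, c@B5, d@B0, d@B5, e@B0, e@B2, e@B3, f@B3, f@B6}

Merge at B6: IN[B6] = OUT[B0] ⊔ OUT[B5] = {a@B4, c@B3, c@B5, d@B0, d@B5, e@B0, e@B3, f@B3, f@B5}
Applying B6's transfer function to that IN value gives OUT[B6] (row B6 above).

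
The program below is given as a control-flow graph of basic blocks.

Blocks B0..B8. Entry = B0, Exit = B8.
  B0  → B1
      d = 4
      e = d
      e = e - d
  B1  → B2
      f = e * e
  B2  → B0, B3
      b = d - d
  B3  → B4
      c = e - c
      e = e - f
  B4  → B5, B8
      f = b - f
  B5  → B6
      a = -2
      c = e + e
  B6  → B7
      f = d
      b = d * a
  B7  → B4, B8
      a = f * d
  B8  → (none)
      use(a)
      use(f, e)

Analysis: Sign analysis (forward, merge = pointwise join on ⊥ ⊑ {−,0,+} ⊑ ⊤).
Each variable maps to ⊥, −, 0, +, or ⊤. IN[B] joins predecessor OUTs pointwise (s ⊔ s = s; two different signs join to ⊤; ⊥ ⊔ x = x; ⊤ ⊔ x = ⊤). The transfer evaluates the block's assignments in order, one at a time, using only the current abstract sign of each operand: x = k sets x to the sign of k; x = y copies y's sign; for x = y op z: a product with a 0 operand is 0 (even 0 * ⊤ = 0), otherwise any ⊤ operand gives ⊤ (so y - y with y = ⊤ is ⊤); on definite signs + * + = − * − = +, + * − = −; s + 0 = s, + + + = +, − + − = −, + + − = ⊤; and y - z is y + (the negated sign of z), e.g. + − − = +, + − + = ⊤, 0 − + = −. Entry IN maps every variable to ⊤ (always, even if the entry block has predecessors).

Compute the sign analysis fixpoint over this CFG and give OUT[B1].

Answer: {a: ⊤, b: ⊤, c: ⊤, d: +, e: ⊤, f: ⊤}

Working:
Converged values:
  B0: | IN=(all ⊤) | OUT={d:+; rest ⊤}
  B1: | IN={d:+; rest ⊤} | OUT={d:+; rest ⊤}
  B2: | IN={d:+; rest ⊤} | OUT={d:+; rest ⊤}
  B3: | IN={d:+; rest ⊤} | OUT={d:+; rest ⊤}
  B4: | IN={d:+; rest ⊤} | OUT={d:+; rest ⊤}
  B5: | IN={d:+; rest ⊤} | OUT={a:-, d:+; rest ⊤}
  B6: | IN={a:-, d:+; rest ⊤} | OUT={a:-, b:-, d:+, f:+; rest ⊤}
  B7: | IN={a:-, b:-, d:+, f:+; rest ⊤} | OUT={a:+, b:-, d:+, f:+; rest ⊤}
  B8: | IN={d:+; rest ⊤} | OUT={d:+; rest ⊤}

Merge at B1: IN[B1] = OUT[B0] = {a: ⊤, b: ⊤, c: ⊤, d: +, e: ⊤, f: ⊤}
Applying B1's transfer function to that IN value gives OUT[B1] (row B1 above).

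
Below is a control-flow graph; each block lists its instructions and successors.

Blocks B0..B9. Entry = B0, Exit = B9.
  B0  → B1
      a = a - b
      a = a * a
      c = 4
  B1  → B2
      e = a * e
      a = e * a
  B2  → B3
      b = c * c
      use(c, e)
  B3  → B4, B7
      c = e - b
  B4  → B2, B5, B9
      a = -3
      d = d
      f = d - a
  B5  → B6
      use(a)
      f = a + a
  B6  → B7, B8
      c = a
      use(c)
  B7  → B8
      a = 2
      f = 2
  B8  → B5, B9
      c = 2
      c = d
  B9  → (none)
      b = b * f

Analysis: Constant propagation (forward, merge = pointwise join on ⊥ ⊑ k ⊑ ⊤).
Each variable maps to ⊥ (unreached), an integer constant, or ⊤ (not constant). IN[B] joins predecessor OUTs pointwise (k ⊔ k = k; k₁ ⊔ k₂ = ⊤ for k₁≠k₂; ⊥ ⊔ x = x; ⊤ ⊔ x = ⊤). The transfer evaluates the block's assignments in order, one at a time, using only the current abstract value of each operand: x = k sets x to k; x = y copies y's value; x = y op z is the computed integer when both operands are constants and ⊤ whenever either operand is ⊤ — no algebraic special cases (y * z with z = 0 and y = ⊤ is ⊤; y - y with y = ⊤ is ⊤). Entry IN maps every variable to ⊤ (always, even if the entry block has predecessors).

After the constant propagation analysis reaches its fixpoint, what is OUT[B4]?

Answer: {a: -3, b: ⊤, c: ⊤, d: ⊤, e: ⊤, f: ⊤}

Working:
Fixpoint table:
  B0: | IN=(all ⊤) | OUT={c:4; rest ⊤}
  B1: | IN={c:4; rest ⊤} | OUT={c:4; rest ⊤}
  B2: | IN=(all ⊤) | OUT=(all ⊤)
  B3: | IN=(all ⊤) | OUT=(all ⊤)
  B4: | IN=(all ⊤) | OUT={a:-3; rest ⊤}
  B5: | IN=(all ⊤) | OUT=(all ⊤)
  B6: | IN=(all ⊤) | OUT=(all ⊤)
  B7: | IN=(all ⊤) | OUT={a:2, f:2; rest ⊤}
  B8: | IN=(all ⊤) | OUT=(all ⊤)
  B9: | IN=(all ⊤) | OUT=(all ⊤)

Merge at B4: IN[B4] = OUT[B3] = {a: ⊤, b: ⊤, c: ⊤, d: ⊤, e: ⊤, f: ⊤}
Applying B4's transfer function to that IN value gives OUT[B4] (row B4 above).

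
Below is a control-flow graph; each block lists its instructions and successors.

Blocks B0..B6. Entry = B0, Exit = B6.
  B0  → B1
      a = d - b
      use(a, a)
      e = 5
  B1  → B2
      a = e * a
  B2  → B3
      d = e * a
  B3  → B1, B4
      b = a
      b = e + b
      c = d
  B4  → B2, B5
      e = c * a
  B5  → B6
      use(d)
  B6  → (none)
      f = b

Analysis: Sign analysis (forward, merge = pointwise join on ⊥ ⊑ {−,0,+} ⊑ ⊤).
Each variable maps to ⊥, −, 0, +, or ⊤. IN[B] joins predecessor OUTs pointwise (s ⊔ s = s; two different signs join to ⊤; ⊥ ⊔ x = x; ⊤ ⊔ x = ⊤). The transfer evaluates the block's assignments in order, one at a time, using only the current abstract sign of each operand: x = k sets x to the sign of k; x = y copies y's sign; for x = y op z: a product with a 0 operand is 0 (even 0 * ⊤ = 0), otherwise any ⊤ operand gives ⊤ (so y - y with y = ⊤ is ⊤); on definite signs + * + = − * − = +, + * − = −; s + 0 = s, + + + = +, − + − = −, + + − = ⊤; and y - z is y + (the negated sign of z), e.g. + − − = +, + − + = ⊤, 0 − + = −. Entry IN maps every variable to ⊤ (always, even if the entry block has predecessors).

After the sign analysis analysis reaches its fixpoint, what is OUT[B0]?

Answer: {a: ⊤, b: ⊤, c: ⊤, d: ⊤, e: +, f: ⊤}

Working:
Per-block solution:
  B0:   IN=(all ⊤)   OUT={e:+; rest ⊤}
  B1:   IN=(all ⊤)   OUT=(all ⊤)
  B2:   IN=(all ⊤)   OUT=(all ⊤)
  B3:   IN=(all ⊤)   OUT=(all ⊤)
  B4:   IN=(all ⊤)   OUT=(all ⊤)
  B5:   IN=(all ⊤)   OUT=(all ⊤)
  B6:   IN=(all ⊤)   OUT=(all ⊤)

B0 is the boundary node: IN[B0] = {a: ⊤, b: ⊤, c: ⊤, d: ⊤, e: ⊤, f: ⊤}
Applying B0's transfer function to that IN value gives OUT[B0] (row B0 above).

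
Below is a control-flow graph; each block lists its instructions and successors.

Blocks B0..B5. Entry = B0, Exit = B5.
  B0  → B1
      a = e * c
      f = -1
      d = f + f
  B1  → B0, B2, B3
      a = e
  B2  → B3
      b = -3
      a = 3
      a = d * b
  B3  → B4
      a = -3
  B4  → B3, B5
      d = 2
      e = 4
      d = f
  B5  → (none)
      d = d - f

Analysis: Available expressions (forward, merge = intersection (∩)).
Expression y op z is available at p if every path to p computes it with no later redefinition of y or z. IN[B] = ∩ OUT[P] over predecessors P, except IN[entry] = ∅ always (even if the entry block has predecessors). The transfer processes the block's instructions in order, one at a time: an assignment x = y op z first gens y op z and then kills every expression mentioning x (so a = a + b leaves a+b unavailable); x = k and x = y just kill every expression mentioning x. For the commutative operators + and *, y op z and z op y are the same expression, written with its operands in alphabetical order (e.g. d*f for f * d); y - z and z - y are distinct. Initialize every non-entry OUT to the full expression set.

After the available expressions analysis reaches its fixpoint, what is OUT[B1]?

Answer: {c*e, f+f}

Trace:
Converged values:
  B0: | IN={} | OUT={c*e, f+f}
  B1: | IN={c*e, f+f} | OUT={c*e, f+f}
  B2: | IN={c*e, f+f} | OUT={b*d, c*e, f+f}
  B3: | IN={f+f} | OUT={f+f}
  B4: | IN={f+f} | OUT={f+f}
  B5: | IN={f+f} | OUT={f+f}

Merge at B1: IN[B1] = OUT[B0] = {c*e, f+f}
Applying B1's transfer function to that IN value gives OUT[B1] (row B1 above).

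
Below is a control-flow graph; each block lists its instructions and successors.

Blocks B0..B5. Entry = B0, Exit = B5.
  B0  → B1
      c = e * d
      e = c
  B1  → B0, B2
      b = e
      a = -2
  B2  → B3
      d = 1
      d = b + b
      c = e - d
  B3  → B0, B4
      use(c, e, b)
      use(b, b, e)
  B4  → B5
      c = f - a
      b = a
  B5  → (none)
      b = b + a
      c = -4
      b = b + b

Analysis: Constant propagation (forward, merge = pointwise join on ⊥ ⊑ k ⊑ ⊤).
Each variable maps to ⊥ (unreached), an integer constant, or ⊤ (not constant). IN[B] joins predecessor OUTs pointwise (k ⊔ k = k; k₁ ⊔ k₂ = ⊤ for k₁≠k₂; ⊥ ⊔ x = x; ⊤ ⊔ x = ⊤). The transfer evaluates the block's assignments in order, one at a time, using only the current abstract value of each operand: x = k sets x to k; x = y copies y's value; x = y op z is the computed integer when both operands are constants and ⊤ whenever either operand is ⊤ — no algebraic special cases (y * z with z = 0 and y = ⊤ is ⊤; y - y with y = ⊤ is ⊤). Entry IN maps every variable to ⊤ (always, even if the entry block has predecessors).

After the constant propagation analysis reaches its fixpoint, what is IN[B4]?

Answer: {a: -2, b: ⊤, c: ⊤, d: ⊤, e: ⊤, f: ⊤}

Derivation:
Fixpoint table:
  B0:   IN=(all ⊤)   OUT=(all ⊤)
  B1:   IN=(all ⊤)   OUT={a:-2; rest ⊤}
  B2:   IN={a:-2; rest ⊤}   OUT={a:-2; rest ⊤}
  B3:   IN={a:-2; rest ⊤}   OUT={a:-2; rest ⊤}
  B4:   IN={a:-2; rest ⊤}   OUT={a:-2, b:-2; rest ⊤}
  B5:   IN={a:-2, b:-2; rest ⊤}   OUT={a:-2, b:-8, c:-4; rest ⊤}

Merge at B4: IN[B4] = OUT[B3] = {a: -2, b: ⊤, c: ⊤, d: ⊤, e: ⊤, f: ⊤}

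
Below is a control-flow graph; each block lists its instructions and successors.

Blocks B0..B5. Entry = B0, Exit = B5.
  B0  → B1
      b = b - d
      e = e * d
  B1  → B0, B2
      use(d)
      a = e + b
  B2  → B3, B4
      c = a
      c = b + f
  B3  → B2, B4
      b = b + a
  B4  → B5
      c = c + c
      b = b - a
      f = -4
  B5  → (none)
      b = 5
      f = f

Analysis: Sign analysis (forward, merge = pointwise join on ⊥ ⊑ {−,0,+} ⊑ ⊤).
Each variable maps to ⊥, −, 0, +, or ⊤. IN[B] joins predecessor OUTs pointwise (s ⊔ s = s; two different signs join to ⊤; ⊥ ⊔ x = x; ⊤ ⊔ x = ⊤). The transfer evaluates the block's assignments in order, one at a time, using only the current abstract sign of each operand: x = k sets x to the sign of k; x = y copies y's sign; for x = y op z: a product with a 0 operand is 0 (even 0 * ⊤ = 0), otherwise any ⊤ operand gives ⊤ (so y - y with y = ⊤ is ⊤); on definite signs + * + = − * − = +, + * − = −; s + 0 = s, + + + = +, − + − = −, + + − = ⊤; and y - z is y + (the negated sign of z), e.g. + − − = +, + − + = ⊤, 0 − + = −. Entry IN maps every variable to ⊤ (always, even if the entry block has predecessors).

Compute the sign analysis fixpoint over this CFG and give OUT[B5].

Per-block solution:
  B0:  IN=(all ⊤)  OUT=(all ⊤)
  B1:  IN=(all ⊤)  OUT=(all ⊤)
  B2:  IN=(all ⊤)  OUT=(all ⊤)
  B3:  IN=(all ⊤)  OUT=(all ⊤)
  B4:  IN=(all ⊤)  OUT={f:-; rest ⊤}
  B5:  IN={f:-; rest ⊤}  OUT={b:+, f:-; rest ⊤}

Merge at B5: IN[B5] = OUT[B4] = {a: ⊤, b: ⊤, c: ⊤, d: ⊤, e: ⊤, f: -}
Applying B5's transfer function to that IN value gives OUT[B5] (row B5 above).

Answer: {a: ⊤, b: +, c: ⊤, d: ⊤, e: ⊤, f: -}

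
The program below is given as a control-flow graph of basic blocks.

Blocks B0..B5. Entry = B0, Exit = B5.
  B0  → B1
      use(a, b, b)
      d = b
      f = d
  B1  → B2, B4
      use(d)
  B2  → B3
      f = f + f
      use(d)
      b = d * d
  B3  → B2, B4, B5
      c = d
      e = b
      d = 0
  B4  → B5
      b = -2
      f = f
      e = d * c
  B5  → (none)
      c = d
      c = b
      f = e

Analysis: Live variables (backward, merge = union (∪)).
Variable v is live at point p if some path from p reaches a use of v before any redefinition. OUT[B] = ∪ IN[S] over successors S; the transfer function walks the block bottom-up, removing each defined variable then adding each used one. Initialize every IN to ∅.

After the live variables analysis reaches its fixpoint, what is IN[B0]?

Answer: {a, b, c}

Working:
Per-block solution:
  B0:   IN={a, b, c}   OUT={c, d, f}
  B1:   IN={c, d, f}   OUT={c, d, f}
  B2:   IN={d, f}   OUT={b, d, f}
  B3:   IN={b, d, f}   OUT={b, c, d, e, f}
  B4:   IN={c, d, f}   OUT={b, d, e}
  B5:   IN={b, d, e}   OUT={}

Merge at B0: OUT[B0] = IN[B1] = {c, d, f}
Applying B0's transfer function to that OUT value gives IN[B0] (row B0 above).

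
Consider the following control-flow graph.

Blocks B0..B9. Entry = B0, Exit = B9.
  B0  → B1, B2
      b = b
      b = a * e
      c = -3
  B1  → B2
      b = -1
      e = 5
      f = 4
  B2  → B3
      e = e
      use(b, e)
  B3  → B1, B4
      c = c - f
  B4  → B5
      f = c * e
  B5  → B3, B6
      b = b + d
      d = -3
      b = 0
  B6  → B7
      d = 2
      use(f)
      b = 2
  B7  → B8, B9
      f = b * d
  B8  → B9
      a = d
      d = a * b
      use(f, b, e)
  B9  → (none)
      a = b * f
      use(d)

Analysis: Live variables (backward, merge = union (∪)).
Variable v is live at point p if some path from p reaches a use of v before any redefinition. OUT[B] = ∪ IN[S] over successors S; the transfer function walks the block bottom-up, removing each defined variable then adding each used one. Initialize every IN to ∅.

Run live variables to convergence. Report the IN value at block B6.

Converged values:
  B0: | IN={a, b, d, e, f} | OUT={b, c, d, e, f}
  B1: | IN={c, d} | OUT={b, c, d, e, f}
  B2: | IN={b, c, d, e, f} | OUT={b, c, d, e, f}
  B3: | IN={b, c, d, e, f} | OUT={b, c, d, e}
  B4: | IN={b, c, d, e} | OUT={b, c, d, e, f}
  B5: | IN={b, c, d, e, f} | OUT={b, c, d, e, f}
  B6: | IN={e, f} | OUT={b, d, e}
  B7: | IN={b, d, e} | OUT={b, d, e, f}
  B8: | IN={b, d, e, f} | OUT={b, d, f}
  B9: | IN={b, d, f} | OUT={}

Merge at B6: OUT[B6] = IN[B7] = {b, d, e}
Applying B6's transfer function to that OUT value gives IN[B6] (row B6 above).

Answer: {e, f}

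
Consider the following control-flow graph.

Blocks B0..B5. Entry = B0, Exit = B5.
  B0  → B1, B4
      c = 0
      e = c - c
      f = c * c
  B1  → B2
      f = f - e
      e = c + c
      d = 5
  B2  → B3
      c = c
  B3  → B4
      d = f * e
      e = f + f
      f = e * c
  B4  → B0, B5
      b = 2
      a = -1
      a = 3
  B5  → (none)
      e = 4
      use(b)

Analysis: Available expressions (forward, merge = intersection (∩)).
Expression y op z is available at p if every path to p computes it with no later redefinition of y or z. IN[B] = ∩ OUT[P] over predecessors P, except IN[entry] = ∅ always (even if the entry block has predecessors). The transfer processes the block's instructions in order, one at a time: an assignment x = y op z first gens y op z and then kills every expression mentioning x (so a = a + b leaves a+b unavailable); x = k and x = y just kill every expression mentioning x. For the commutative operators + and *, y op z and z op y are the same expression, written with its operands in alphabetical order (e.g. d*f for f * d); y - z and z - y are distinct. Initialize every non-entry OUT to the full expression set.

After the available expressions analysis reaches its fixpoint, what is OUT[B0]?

Converged values:
  B0:   IN={}   OUT={c*c, c-c}
  B1:   IN={c*c, c-c}   OUT={c*c, c+c, c-c}
  B2:   IN={c*c, c+c, c-c}   OUT={}
  B3:   IN={}   OUT={c*e}
  B4:   IN={}   OUT={}
  B5:   IN={}   OUT={}

Merge at B0 (entry node, so the boundary value {} is joined with the incoming edge(s)): IN[B0] = {} ∩ OUT[B4] = {}
Applying B0's transfer function to that IN value gives OUT[B0] (row B0 above).

Answer: {c*c, c-c}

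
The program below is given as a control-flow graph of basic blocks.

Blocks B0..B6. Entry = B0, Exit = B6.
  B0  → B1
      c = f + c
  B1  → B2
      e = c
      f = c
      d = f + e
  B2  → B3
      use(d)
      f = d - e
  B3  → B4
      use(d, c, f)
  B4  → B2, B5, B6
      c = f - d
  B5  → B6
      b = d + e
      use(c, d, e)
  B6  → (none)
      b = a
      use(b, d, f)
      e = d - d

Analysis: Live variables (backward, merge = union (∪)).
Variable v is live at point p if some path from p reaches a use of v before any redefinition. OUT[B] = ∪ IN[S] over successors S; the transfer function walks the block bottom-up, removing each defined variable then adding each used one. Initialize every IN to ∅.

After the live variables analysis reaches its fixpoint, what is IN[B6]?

Converged values:
  B0:  IN={a, c, f}  OUT={a, c}
  B1:  IN={a, c}  OUT={a, c, d, e}
  B2:  IN={a, c, d, e}  OUT={a, c, d, e, f}
  B3:  IN={a, c, d, e, f}  OUT={a, d, e, f}
  B4:  IN={a, d, e, f}  OUT={a, c, d, e, f}
  B5:  IN={a, c, d, e, f}  OUT={a, d, f}
  B6:  IN={a, d, f}  OUT={}

B6 is the boundary node: OUT[B6] = {}
Applying B6's transfer function to that OUT value gives IN[B6] (row B6 above).

Answer: {a, d, f}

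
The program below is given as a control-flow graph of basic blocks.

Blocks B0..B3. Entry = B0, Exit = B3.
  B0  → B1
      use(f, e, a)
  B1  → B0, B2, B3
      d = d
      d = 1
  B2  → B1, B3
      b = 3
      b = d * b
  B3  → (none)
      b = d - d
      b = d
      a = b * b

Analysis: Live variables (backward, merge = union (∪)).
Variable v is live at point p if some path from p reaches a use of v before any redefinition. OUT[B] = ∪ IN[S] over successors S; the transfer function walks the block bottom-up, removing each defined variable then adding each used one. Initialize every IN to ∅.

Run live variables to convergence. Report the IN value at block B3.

Answer: {d}

Working:
Converged values:
  B0:  IN={a, d, e, f}  OUT={a, d, e, f}
  B1:  IN={a, d, e, f}  OUT={a, d, e, f}
  B2:  IN={a, d, e, f}  OUT={a, d, e, f}
  B3:  IN={d}  OUT={}

B3 is the boundary node: OUT[B3] = {}
Applying B3's transfer function to that OUT value gives IN[B3] (row B3 above).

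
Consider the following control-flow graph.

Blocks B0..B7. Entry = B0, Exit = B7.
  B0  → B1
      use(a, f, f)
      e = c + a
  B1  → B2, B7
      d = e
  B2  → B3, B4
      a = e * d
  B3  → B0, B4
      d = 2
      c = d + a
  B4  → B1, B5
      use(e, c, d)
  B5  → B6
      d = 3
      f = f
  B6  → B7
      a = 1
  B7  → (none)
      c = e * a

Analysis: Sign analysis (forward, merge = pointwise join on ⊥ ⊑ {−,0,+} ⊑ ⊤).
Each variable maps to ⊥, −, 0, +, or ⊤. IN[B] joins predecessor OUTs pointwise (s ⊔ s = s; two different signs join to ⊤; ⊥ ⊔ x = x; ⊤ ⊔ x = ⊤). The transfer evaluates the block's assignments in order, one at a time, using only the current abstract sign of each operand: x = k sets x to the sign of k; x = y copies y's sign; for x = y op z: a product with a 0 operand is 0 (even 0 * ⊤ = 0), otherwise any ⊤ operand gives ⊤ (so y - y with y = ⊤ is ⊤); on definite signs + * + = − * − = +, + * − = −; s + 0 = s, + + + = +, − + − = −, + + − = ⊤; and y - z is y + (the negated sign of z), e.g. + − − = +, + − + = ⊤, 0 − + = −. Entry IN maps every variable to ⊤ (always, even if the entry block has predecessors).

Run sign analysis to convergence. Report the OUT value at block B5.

Answer: {a: ⊤, b: ⊤, c: ⊤, d: +, e: ⊤, f: ⊤}

Derivation:
Fixpoint table:
  B0: | IN=(all ⊤) | OUT=(all ⊤)
  B1: | IN=(all ⊤) | OUT=(all ⊤)
  B2: | IN=(all ⊤) | OUT=(all ⊤)
  B3: | IN=(all ⊤) | OUT={d:+; rest ⊤}
  B4: | IN=(all ⊤) | OUT=(all ⊤)
  B5: | IN=(all ⊤) | OUT={d:+; rest ⊤}
  B6: | IN={d:+; rest ⊤} | OUT={a:+, d:+; rest ⊤}
  B7: | IN=(all ⊤) | OUT=(all ⊤)

Merge at B5: IN[B5] = OUT[B4] = {a: ⊤, b: ⊤, c: ⊤, d: ⊤, e: ⊤, f: ⊤}
Applying B5's transfer function to that IN value gives OUT[B5] (row B5 above).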